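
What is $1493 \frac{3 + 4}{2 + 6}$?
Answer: $\frac{10451}{8} \approx 1306.4$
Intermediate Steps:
$1493 \frac{3 + 4}{2 + 6} = 1493 \cdot \frac{7}{8} = \frac{10451}{8}$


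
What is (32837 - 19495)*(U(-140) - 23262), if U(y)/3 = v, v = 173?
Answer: -303437106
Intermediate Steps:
U(y) = 519 (U(y) = 3*173 = 519)
(32837 - 19495)*(U(-140) - 23262) = (32837 - 19495)*(519 - 23262) = 13342*(-22743) = -303437106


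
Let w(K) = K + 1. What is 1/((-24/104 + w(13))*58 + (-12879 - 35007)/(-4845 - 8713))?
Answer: 88127/70690837 ≈ 0.0012467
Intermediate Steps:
w(K) = 1 + K
1/((-24/104 + w(13))*58 + (-12879 - 35007)/(-4845 - 8713)) = 1/((-24/104 + (1 + 13))*58 + (-12879 - 35007)/(-4845 - 8713)) = 1/((-24*1/104 + 14)*58 - 47886/(-13558)) = 1/((-3/13 + 14)*58 - 47886*(-1/13558)) = 1/((179/13)*58 + 23943/6779) = 1/(10382/13 + 23943/6779) = 1/(70690837/88127) = 88127/70690837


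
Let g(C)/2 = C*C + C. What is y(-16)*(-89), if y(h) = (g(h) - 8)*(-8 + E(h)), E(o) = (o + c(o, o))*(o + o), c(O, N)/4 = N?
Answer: -107204416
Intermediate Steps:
c(O, N) = 4*N
g(C) = 2*C + 2*C² (g(C) = 2*(C*C + C) = 2*(C² + C) = 2*(C + C²) = 2*C + 2*C²)
E(o) = 10*o² (E(o) = (o + 4*o)*(o + o) = (5*o)*(2*o) = 10*o²)
y(h) = (-8 + 10*h²)*(-8 + 2*h*(1 + h)) (y(h) = (2*h*(1 + h) - 8)*(-8 + 10*h²) = (-8 + 2*h*(1 + h))*(-8 + 10*h²) = (-8 + 10*h²)*(-8 + 2*h*(1 + h)))
y(-16)*(-89) = (64 - 96*(-16)² - 16*(-16) + 20*(-16)³ + 20*(-16)⁴)*(-89) = (64 - 96*256 + 256 + 20*(-4096) + 20*65536)*(-89) = (64 - 24576 + 256 - 81920 + 1310720)*(-89) = 1204544*(-89) = -107204416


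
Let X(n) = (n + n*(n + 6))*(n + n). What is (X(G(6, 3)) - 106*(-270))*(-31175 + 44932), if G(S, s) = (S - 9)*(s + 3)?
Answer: 295665444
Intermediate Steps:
G(S, s) = (-9 + S)*(3 + s)
X(n) = 2*n*(n + n*(6 + n)) (X(n) = (n + n*(6 + n))*(2*n) = 2*n*(n + n*(6 + n)))
(X(G(6, 3)) - 106*(-270))*(-31175 + 44932) = (2*(-27 - 9*3 + 3*6 + 6*3)²*(7 + (-27 - 9*3 + 3*6 + 6*3)) - 106*(-270))*(-31175 + 44932) = (2*(-27 - 27 + 18 + 18)²*(7 + (-27 - 27 + 18 + 18)) + 28620)*13757 = (2*(-18)²*(7 - 18) + 28620)*13757 = (2*324*(-11) + 28620)*13757 = (-7128 + 28620)*13757 = 21492*13757 = 295665444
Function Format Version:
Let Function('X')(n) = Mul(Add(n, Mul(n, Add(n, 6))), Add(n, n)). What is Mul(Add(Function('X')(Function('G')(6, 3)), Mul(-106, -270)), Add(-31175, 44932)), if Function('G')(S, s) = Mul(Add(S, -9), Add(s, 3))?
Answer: 295665444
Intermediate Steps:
Function('G')(S, s) = Mul(Add(-9, S), Add(3, s))
Function('X')(n) = Mul(2, n, Add(n, Mul(n, Add(6, n)))) (Function('X')(n) = Mul(Add(n, Mul(n, Add(6, n))), Mul(2, n)) = Mul(2, n, Add(n, Mul(n, Add(6, n)))))
Mul(Add(Function('X')(Function('G')(6, 3)), Mul(-106, -270)), Add(-31175, 44932)) = Mul(Add(Mul(2, Pow(Add(-27, Mul(-9, 3), Mul(3, 6), Mul(6, 3)), 2), Add(7, Add(-27, Mul(-9, 3), Mul(3, 6), Mul(6, 3)))), Mul(-106, -270)), Add(-31175, 44932)) = Mul(Add(Mul(2, Pow(Add(-27, -27, 18, 18), 2), Add(7, Add(-27, -27, 18, 18))), 28620), 13757) = Mul(Add(Mul(2, Pow(-18, 2), Add(7, -18)), 28620), 13757) = Mul(Add(Mul(2, 324, -11), 28620), 13757) = Mul(Add(-7128, 28620), 13757) = Mul(21492, 13757) = 295665444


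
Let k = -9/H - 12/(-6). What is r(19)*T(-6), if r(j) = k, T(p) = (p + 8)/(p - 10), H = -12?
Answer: -11/32 ≈ -0.34375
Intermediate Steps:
T(p) = (8 + p)/(-10 + p)
k = 11/4 (k = -9/(-12) - 12/(-6) = -9*(-1/12) - 12*(-⅙) = ¾ + 2 = 11/4 ≈ 2.7500)
r(j) = 11/4
r(19)*T(-6) = 11*((8 - 6)/(-10 - 6))/4 = 11*(2/(-16))/4 = 11*(-1/16*2)/4 = (11/4)*(-⅛) = -11/32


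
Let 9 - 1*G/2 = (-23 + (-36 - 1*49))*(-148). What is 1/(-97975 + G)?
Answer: -1/129925 ≈ -7.6967e-6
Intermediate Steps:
G = -31950 (G = 18 - 2*(-23 + (-36 - 1*49))*(-148) = 18 - 2*(-23 + (-36 - 49))*(-148) = 18 - 2*(-23 - 85)*(-148) = 18 - (-216)*(-148) = 18 - 2*15984 = 18 - 31968 = -31950)
1/(-97975 + G) = 1/(-97975 - 31950) = 1/(-129925) = -1/129925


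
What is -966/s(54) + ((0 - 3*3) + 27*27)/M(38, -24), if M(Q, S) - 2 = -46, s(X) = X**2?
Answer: -89251/5346 ≈ -16.695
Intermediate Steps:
M(Q, S) = -44 (M(Q, S) = 2 - 46 = -44)
-966/s(54) + ((0 - 3*3) + 27*27)/M(38, -24) = -966/(54**2) + ((0 - 3*3) + 27*27)/(-44) = -966/2916 + ((0 - 9) + 729)*(-1/44) = -966*1/2916 + (-9 + 729)*(-1/44) = -161/486 + 720*(-1/44) = -161/486 - 180/11 = -89251/5346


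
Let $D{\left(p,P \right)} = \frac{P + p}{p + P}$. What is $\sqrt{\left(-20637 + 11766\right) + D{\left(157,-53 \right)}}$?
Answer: $i \sqrt{8870} \approx 94.181 i$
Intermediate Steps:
$D{\left(p,P \right)} = 1$ ($D{\left(p,P \right)} = \frac{P + p}{P + p} = 1$)
$\sqrt{\left(-20637 + 11766\right) + D{\left(157,-53 \right)}} = \sqrt{\left(-20637 + 11766\right) + 1} = \sqrt{-8871 + 1} = \sqrt{-8870} = i \sqrt{8870}$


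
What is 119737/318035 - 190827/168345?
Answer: -900723104/1189768935 ≈ -0.75706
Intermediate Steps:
119737/318035 - 190827/168345 = 119737*(1/318035) - 190827*1/168345 = 119737/318035 - 21203/18705 = -900723104/1189768935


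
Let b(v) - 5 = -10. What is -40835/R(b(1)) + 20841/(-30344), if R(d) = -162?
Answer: 617860499/2457864 ≈ 251.38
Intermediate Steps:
b(v) = -5 (b(v) = 5 - 10 = -5)
-40835/R(b(1)) + 20841/(-30344) = -40835/(-162) + 20841/(-30344) = -40835*(-1/162) + 20841*(-1/30344) = 40835/162 - 20841/30344 = 617860499/2457864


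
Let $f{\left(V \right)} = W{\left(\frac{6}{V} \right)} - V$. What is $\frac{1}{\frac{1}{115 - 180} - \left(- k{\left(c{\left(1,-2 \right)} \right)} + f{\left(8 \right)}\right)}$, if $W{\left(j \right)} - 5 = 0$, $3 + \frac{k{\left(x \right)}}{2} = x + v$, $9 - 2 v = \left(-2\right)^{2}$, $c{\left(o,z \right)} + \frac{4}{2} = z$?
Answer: $- \frac{65}{391} \approx -0.16624$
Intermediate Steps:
$c{\left(o,z \right)} = -2 + z$
$v = \frac{5}{2}$ ($v = \frac{9}{2} - \frac{\left(-2\right)^{2}}{2} = \frac{9}{2} - 2 = \frac{5}{2} \approx 2.5$)
$k{\left(x \right)} = -1 + 2 x$ ($k{\left(x \right)} = -6 + 2 \left(x + \frac{5}{2}\right) = -6 + 2 \left(\frac{5}{2} + x\right) = -6 + \left(5 + 2 x\right) = -1 + 2 x$)
$W{\left(j \right)} = 5$ ($W{\left(j \right)} = 5 + 0 = 5$)
$f{\left(V \right)} = 5 - V$
$\frac{1}{\frac{1}{115 - 180} - \left(- k{\left(c{\left(1,-2 \right)} \right)} + f{\left(8 \right)}\right)} = \frac{1}{\frac{1}{115 - 180} - \left(6 - 8 - 2 \left(-2 - 2\right)\right)} = \frac{1}{\frac{1}{-65} + \left(\left(-1 + 2 \left(-4\right)\right) - \left(5 - 8\right)\right)} = \frac{1}{- \frac{1}{65} - 6} = \frac{1}{- \frac{391}{65}} = - \frac{65}{391}$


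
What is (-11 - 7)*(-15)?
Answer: 270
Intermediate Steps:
(-11 - 7)*(-15) = -18*(-15) = 270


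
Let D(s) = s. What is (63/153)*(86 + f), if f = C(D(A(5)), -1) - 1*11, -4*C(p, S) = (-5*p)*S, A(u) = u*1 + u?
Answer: 875/34 ≈ 25.735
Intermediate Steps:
A(u) = 2*u (A(u) = u + u = 2*u)
C(p, S) = 5*S*p/4 (C(p, S) = -(-5*p)*S/4 = -(-5)*S*p/4 = 5*S*p/4)
f = -47/2 (f = (5/4)*(-1)*(2*5) - 1*11 = (5/4)*(-1)*10 - 11 = -25/2 - 11 = -47/2 ≈ -23.500)
(63/153)*(86 + f) = (63/153)*(86 - 47/2) = (63*(1/153))*(125/2) = (7/17)*(125/2) = 875/34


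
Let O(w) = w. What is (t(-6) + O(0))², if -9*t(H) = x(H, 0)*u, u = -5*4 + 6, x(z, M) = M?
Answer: 0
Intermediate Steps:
u = -14 (u = -20 + 6 = -14)
t(H) = 0 (t(H) = -0*(-14) = -⅑*0 = 0)
(t(-6) + O(0))² = (0 + 0)² = 0² = 0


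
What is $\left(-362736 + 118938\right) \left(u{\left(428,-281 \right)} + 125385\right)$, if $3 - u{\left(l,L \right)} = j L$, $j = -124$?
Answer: $-22074446112$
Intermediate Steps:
$u{\left(l,L \right)} = 3 + 124 L$ ($u{\left(l,L \right)} = 3 - - 124 L = 3 + 124 L$)
$\left(-362736 + 118938\right) \left(u{\left(428,-281 \right)} + 125385\right) = \left(-362736 + 118938\right) \left(\left(3 + 124 \left(-281\right)\right) + 125385\right) = - 243798 \left(\left(3 - 34844\right) + 125385\right) = - 243798 \left(-34841 + 125385\right) = \left(-243798\right) 90544 = -22074446112$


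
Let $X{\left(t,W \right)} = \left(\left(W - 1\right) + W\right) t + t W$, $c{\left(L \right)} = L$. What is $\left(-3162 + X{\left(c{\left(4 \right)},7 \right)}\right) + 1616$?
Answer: $-1466$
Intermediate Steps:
$X{\left(t,W \right)} = W t + t \left(-1 + 2 W\right)$ ($X{\left(t,W \right)} = \left(\left(-1 + W\right) + W\right) t + W t = \left(-1 + 2 W\right) t + W t = t \left(-1 + 2 W\right) + W t = W t + t \left(-1 + 2 W\right)$)
$\left(-3162 + X{\left(c{\left(4 \right)},7 \right)}\right) + 1616 = \left(-3162 + 4 \left(-1 + 3 \cdot 7\right)\right) + 1616 = \left(-3162 + 4 \left(-1 + 21\right)\right) + 1616 = \left(-3162 + 4 \cdot 20\right) + 1616 = \left(-3162 + 80\right) + 1616 = -3082 + 1616 = -1466$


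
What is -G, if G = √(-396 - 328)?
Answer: -2*I*√181 ≈ -26.907*I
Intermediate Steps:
G = 2*I*√181 (G = √(-724) = 2*I*√181 ≈ 26.907*I)
-G = -2*I*√181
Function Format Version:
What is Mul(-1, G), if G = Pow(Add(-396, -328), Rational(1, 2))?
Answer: Mul(-2, I, Pow(181, Rational(1, 2))) ≈ Mul(-26.907, I)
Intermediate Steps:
G = Mul(2, I, Pow(181, Rational(1, 2))) (G = Pow(-724, Rational(1, 2)) = Mul(2, I, Pow(181, Rational(1, 2))) ≈ Mul(26.907, I))
Mul(-1, G) = Mul(-1, Mul(2, I, Pow(181, Rational(1, 2)))) = Mul(-2, I, Pow(181, Rational(1, 2)))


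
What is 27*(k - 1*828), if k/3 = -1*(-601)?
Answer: 26325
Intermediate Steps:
k = 1803 (k = 3*(-1*(-601)) = 3*601 = 1803)
27*(k - 1*828) = 27*(1803 - 1*828) = 27*(1803 - 828) = 27*975 = 26325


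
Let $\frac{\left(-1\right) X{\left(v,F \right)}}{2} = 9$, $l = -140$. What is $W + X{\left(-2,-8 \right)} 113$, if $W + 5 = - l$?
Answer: $-1899$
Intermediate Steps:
$X{\left(v,F \right)} = -18$ ($X{\left(v,F \right)} = \left(-2\right) 9 = -18$)
$W = 135$ ($W = -5 - -140 = -5 + 140 = 135$)
$W + X{\left(-2,-8 \right)} 113 = 135 - 2034 = -1899$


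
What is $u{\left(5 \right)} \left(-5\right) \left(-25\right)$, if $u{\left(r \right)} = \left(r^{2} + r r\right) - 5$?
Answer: $5625$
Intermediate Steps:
$u{\left(r \right)} = -5 + 2 r^{2}$ ($u{\left(r \right)} = \left(r^{2} + r^{2}\right) - 5 = 2 r^{2} - 5 = -5 + 2 r^{2}$)
$u{\left(5 \right)} \left(-5\right) \left(-25\right) = \left(-5 + 2 \cdot 5^{2}\right) \left(-5\right) \left(-25\right) = \left(-5 + 2 \cdot 25\right) \left(-5\right) \left(-25\right) = \left(-5 + 50\right) \left(-5\right) \left(-25\right) = 45 \left(-5\right) \left(-25\right) = \left(-225\right) \left(-25\right) = 5625$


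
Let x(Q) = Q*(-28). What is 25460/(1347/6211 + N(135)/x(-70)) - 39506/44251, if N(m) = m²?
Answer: 2742105460324306/1025168182869 ≈ 2674.8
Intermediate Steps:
x(Q) = -28*Q
25460/(1347/6211 + N(135)/x(-70)) - 39506/44251 = 25460/(1347/6211 + 135²/((-28*(-70)))) - 39506/44251 = 25460/(1347*(1/6211) + 18225/1960) - 39506*1/44251 = 25460/(1347/6211 + 18225*(1/1960)) - 39506/44251 = 25460/(1347/6211 + 3645/392) - 39506/44251 = 25460/(23167119/2434712) - 39506/44251 = 25460*(2434712/23167119) - 39506/44251 = 61987767520/23167119 - 39506/44251 = 2742105460324306/1025168182869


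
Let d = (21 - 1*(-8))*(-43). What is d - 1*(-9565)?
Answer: 8318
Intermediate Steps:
d = -1247 (d = (21 + 8)*(-43) = 29*(-43) = -1247)
d - 1*(-9565) = -1247 - 1*(-9565) = -1247 + 9565 = 8318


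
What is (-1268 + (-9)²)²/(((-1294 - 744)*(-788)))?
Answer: 1408969/1605944 ≈ 0.87735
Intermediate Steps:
(-1268 + (-9)²)²/(((-1294 - 744)*(-788))) = (-1268 + 81)²/((-2038*(-788))) = (-1187)²/1605944 = 1408969*(1/1605944) = 1408969/1605944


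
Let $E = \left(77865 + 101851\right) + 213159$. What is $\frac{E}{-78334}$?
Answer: $- \frac{392875}{78334} \approx -5.0154$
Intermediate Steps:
$E = 392875$ ($E = 179716 + 213159 = 392875$)
$\frac{E}{-78334} = \frac{392875}{-78334} = 392875 \left(- \frac{1}{78334}\right) = - \frac{392875}{78334}$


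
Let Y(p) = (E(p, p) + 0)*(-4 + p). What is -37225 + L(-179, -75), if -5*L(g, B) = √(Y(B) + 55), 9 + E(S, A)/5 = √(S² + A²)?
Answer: -37225 - √(3610 - 29625*√2)/5 ≈ -37225.0 - 39.134*I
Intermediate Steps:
E(S, A) = -45 + 5*√(A² + S²) (E(S, A) = -45 + 5*√(S² + A²) = -45 + 5*√(A² + S²))
Y(p) = (-45 + 5*√2*√(p²))*(-4 + p) (Y(p) = ((-45 + 5*√(p² + p²)) + 0)*(-4 + p) = ((-45 + 5*√(2*p²)) + 0)*(-4 + p) = ((-45 + 5*(√2*√(p²))) + 0)*(-4 + p) = ((-45 + 5*√2*√(p²)) + 0)*(-4 + p) = (-45 + 5*√2*√(p²))*(-4 + p))
L(g, B) = -√(55 + 5*(-9 + √2*√(B²))*(-4 + B))/5 (L(g, B) = -√(5*(-9 + √2*√(B²))*(-4 + B) + 55)/5 = -√(55 + 5*(-9 + √2*√(B²))*(-4 + B))/5)
-37225 + L(-179, -75) = -37225 - √5*√(11 + (-9 + √2*√((-75)²))*(-4 - 75))/5 = -37225 - √5*√(11 + (-9 + √2*√5625)*(-79))/5 = -37225 - √5*√(11 + (-9 + √2*75)*(-79))/5 = -37225 - √5*√(11 + (-9 + 75*√2)*(-79))/5 = -37225 - √5*√(11 + (711 - 5925*√2))/5 = -37225 - √5*√(722 - 5925*√2)/5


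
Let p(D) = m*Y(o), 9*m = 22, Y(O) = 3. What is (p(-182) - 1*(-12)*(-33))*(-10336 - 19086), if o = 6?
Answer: 34306052/3 ≈ 1.1435e+7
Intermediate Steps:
m = 22/9 (m = (⅑)*22 = 22/9 ≈ 2.4444)
p(D) = 22/3 (p(D) = (22/9)*3 = 22/3)
(p(-182) - 1*(-12)*(-33))*(-10336 - 19086) = (22/3 - 1*(-12)*(-33))*(-10336 - 19086) = (22/3 + 12*(-33))*(-29422) = (22/3 - 396)*(-29422) = -1166/3*(-29422) = 34306052/3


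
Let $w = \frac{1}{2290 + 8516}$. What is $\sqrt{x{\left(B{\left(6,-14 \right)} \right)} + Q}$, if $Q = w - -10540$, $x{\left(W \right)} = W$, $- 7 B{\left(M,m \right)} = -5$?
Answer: $\frac{\sqrt{60310933675314}}{75642} \approx 102.67$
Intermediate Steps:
$w = \frac{1}{10806} \approx 9.2541 \cdot 10^{-5}$
$B{\left(M,m \right)} = \frac{5}{7}$ ($B{\left(M,m \right)} = \left(- \frac{1}{7}\right) \left(-5\right) = \frac{5}{7}$)
$Q = \frac{113895241}{10806}$ ($Q = \frac{1}{10806} - -10540 = \frac{1}{10806} + 10540 = \frac{113895241}{10806} \approx 10540.0$)
$\sqrt{x{\left(B{\left(6,-14 \right)} \right)} + Q} = \sqrt{\frac{5}{7} + \frac{113895241}{10806}} = \sqrt{\frac{797320717}{75642}} = \frac{\sqrt{60310933675314}}{75642}$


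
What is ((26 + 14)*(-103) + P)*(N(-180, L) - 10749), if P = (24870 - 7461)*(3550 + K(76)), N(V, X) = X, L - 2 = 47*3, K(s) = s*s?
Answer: -1721907581684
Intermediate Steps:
K(s) = s²
L = 143 (L = 2 + 47*3 = 2 + 141 = 143)
P = 162356334 (P = (24870 - 7461)*(3550 + 76²) = 17409*(3550 + 5776) = 17409*9326 = 162356334)
((26 + 14)*(-103) + P)*(N(-180, L) - 10749) = ((26 + 14)*(-103) + 162356334)*(143 - 10749) = (40*(-103) + 162356334)*(-10606) = (-4120 + 162356334)*(-10606) = 162352214*(-10606) = -1721907581684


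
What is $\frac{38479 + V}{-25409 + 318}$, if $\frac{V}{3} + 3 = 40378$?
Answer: $- \frac{159604}{25091} \approx -6.361$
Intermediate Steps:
$V = 121125$ ($V = -9 + 3 \cdot 40378 = -9 + 121134 = 121125$)
$\frac{38479 + V}{-25409 + 318} = \frac{38479 + 121125}{-25409 + 318} = \frac{159604}{-25091} = 159604 \left(- \frac{1}{25091}\right) = - \frac{159604}{25091}$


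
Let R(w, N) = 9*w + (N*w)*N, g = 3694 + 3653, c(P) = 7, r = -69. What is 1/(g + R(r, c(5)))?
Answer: 1/3345 ≈ 0.00029895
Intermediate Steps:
g = 7347
R(w, N) = 9*w + w*N**2
1/(g + R(r, c(5))) = 1/(7347 - 69*(9 + 7**2)) = 1/(7347 - 69*(9 + 49)) = 1/(7347 - 69*58) = 1/(7347 - 4002) = 1/3345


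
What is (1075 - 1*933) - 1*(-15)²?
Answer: -83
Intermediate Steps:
(1075 - 1*933) - 1*(-15)² = (1075 - 933) - 1*225 = 142 - 225 = -83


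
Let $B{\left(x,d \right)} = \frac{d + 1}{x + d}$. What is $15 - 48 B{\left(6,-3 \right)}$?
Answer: $47$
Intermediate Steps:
$B{\left(x,d \right)} = \frac{1 + d}{d + x}$
$15 - 48 B{\left(6,-3 \right)} = 15 - 48 \frac{1 - 3}{-3 + 6} = 15 - 48 \cdot \frac{1}{3} \left(-2\right) = 15 - -32 = 15 + 32 = 47$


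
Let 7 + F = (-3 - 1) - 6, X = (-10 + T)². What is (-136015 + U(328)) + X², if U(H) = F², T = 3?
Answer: -133325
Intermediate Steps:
X = 49 (X = (-10 + 3)² = (-7)² = 49)
F = -17 (F = -7 + ((-3 - 1) - 6) = -7 + (-4 - 6) = -7 - 10 = -17)
U(H) = 289 (U(H) = (-17)² = 289)
(-136015 + U(328)) + X² = (-136015 + 289) + 49² = -135726 + 2401 = -133325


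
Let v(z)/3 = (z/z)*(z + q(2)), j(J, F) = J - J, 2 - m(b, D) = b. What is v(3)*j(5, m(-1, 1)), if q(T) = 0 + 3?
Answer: 0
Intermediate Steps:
q(T) = 3
m(b, D) = 2 - b
j(J, F) = 0
v(z) = 9 + 3*z (v(z) = 3*((z/z)*(z + 3)) = 3*(1*(3 + z)) = 3*(3 + z) = 9 + 3*z)
v(3)*j(5, m(-1, 1)) = (9 + 3*3)*0 = (9 + 9)*0 = 18*0 = 0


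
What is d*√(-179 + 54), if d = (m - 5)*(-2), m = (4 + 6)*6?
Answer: -550*I*√5 ≈ -1229.8*I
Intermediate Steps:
m = 60 (m = 10*6 = 60)
d = -110 (d = (60 - 5)*(-2) = 55*(-2) = -110)
d*√(-179 + 54) = -110*√(-179 + 54) = -550*I*√5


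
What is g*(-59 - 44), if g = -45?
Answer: 4635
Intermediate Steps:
g*(-59 - 44) = -45*(-59 - 44) = -45*(-103) = 4635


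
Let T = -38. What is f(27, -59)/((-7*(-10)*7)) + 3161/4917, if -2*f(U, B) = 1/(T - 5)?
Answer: 133209457/207202380 ≈ 0.64290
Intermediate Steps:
f(U, B) = 1/86 (f(U, B) = -1/(2*(-38 - 5)) = -½/(-43) = -½*(-1/43) = 1/86)
f(27, -59)/((-7*(-10)*7)) + 3161/4917 = 1/(86*((-7*(-10)*7))) + 3161/4917 = 1/(86*((70*7))) + 3161*(1/4917) = (1/86)/490 + 3161/4917 = (1/86)*(1/490) + 3161/4917 = 1/42140 + 3161/4917 = 133209457/207202380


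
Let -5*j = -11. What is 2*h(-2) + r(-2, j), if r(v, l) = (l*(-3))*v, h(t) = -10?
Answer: -34/5 ≈ -6.8000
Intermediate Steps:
j = 11/5 (j = -⅕*(-11) = 11/5 ≈ 2.2000)
r(v, l) = -3*l*v (r(v, l) = (-3*l)*v = -3*l*v)
2*h(-2) + r(-2, j) = 2*(-10) - 3*11/5*(-2) = -20 + 66/5 = -34/5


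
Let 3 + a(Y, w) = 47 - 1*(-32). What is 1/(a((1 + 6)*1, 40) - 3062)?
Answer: -1/2986 ≈ -0.00033490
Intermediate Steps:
a(Y, w) = 76 (a(Y, w) = -3 + (47 - 1*(-32)) = -3 + (47 + 32) = -3 + 79 = 76)
1/(a((1 + 6)*1, 40) - 3062) = 1/(76 - 3062) = 1/(-2986) = -1/2986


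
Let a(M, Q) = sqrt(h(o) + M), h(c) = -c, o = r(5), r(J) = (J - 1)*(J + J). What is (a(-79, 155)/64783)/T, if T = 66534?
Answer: I*sqrt(119)/4310272122 ≈ 2.5309e-9*I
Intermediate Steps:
r(J) = 2*J*(-1 + J) (r(J) = (-1 + J)*(2*J) = 2*J*(-1 + J))
o = 40 (o = 2*5*(-1 + 5) = 2*5*4 = 40)
a(M, Q) = sqrt(-40 + M) (a(M, Q) = sqrt(-1*40 + M) = sqrt(-40 + M))
(a(-79, 155)/64783)/T = (sqrt(-40 - 79)/64783)/66534 = (sqrt(-119)*(1/64783))*(1/66534) = ((I*sqrt(119))*(1/64783))*(1/66534) = (I*sqrt(119)/64783)*(1/66534) = I*sqrt(119)/4310272122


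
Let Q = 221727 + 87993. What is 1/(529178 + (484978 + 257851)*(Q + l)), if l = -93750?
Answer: 1/160429308308 ≈ 6.2333e-12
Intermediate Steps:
Q = 309720
1/(529178 + (484978 + 257851)*(Q + l)) = 1/(529178 + (484978 + 257851)*(309720 - 93750)) = 1/(529178 + 742829*215970) = 1/(529178 + 160428779130) = 1/160429308308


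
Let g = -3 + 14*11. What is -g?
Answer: -151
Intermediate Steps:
g = 151 (g = -3 + 154 = 151)
-g = -1*151 = -151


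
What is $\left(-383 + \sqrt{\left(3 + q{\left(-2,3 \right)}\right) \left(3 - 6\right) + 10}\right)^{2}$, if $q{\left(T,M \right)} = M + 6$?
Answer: $\left(383 - i \sqrt{26}\right)^{2} \approx 1.4666 \cdot 10^{5} - 3906.0 i$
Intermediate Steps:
$q{\left(T,M \right)} = 6 + M$
$\left(-383 + \sqrt{\left(3 + q{\left(-2,3 \right)}\right) \left(3 - 6\right) + 10}\right)^{2} = \left(-383 + \sqrt{\left(3 + \left(6 + 3\right)\right) \left(3 - 6\right) + 10}\right)^{2} = \left(-383 + \sqrt{\left(3 + 9\right) \left(3 - 6\right) + 10}\right)^{2} = \left(-383 + \sqrt{12 \left(-3\right) + 10}\right)^{2} = \left(-383 + \sqrt{-36 + 10}\right)^{2} = \left(-383 + \sqrt{-26}\right)^{2} = \left(-383 + i \sqrt{26}\right)^{2}$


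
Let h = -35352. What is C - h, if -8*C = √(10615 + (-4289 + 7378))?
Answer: 35352 - √3426/4 ≈ 35337.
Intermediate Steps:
C = -√3426/4 (C = -√(10615 + (-4289 + 7378))/8 = -√(10615 + 3089)/8 = -√3426/4 ≈ -14.633)
C - h = -√3426/4 - 1*(-35352) = -√3426/4 + 35352 = 35352 - √3426/4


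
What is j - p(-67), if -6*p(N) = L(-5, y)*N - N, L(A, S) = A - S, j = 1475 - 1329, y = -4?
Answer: 505/3 ≈ 168.33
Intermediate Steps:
j = 146
p(N) = N/3 (p(N) = -((-5 - 1*(-4))*N - N)/6 = -((-5 + 4)*N - N)/6 = -(-N - N)/6 = -(-1)*N/3 = N/3)
j - p(-67) = 146 - (-67)/3 = 146 - 1*(-67/3) = 146 + 67/3 = 505/3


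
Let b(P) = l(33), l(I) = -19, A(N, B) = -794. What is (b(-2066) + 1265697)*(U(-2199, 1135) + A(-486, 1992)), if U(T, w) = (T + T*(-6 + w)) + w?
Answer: -3144613695662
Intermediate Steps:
b(P) = -19
U(T, w) = T + w + T*(-6 + w)
(b(-2066) + 1265697)*(U(-2199, 1135) + A(-486, 1992)) = (-19 + 1265697)*((1135 - 5*(-2199) - 2199*1135) - 794) = 1265678*((1135 + 10995 - 2495865) - 794) = 1265678*(-2483735 - 794) = 1265678*(-2484529) = -3144613695662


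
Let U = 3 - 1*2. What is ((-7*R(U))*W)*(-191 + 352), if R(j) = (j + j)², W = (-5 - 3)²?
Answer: -288512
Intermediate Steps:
W = 64 (W = (-8)² = 64)
U = 1 (U = 3 - 2 = 1)
R(j) = 4*j² (R(j) = (2*j)² = 4*j²)
((-7*R(U))*W)*(-191 + 352) = (-28*1²*64)*(-191 + 352) = (-28*64)*161 = (-7*4*64)*161 = -28*64*161 = -1792*161 = -288512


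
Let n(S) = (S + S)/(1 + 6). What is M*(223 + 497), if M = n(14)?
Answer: 2880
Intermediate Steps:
n(S) = 2*S/7 (n(S) = (2*S)/7 = (2*S)*(1/7) = 2*S/7)
M = 4 (M = (2/7)*14 = 4)
M*(223 + 497) = 4*(223 + 497) = 4*720 = 2880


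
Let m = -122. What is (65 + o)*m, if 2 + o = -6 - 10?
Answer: -5734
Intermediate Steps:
o = -18 (o = -2 + (-6 - 10) = -2 - 16 = -18)
(65 + o)*m = (65 - 18)*(-122) = 47*(-122) = -5734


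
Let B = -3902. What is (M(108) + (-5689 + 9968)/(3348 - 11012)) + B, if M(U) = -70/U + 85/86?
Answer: -34721562047/8897904 ≈ -3902.2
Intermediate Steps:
M(U) = 85/86 - 70/U (M(U) = -70/U + 85*(1/86) = -70/U + 85/86 = 85/86 - 70/U)
(M(108) + (-5689 + 9968)/(3348 - 11012)) + B = ((85/86 - 70/108) + (-5689 + 9968)/(3348 - 11012)) - 3902 = ((85/86 - 70*1/108) + 4279/(-7664)) - 3902 = ((85/86 - 35/54) + 4279*(-1/7664)) - 3902 = (395/1161 - 4279/7664) - 3902 = -1940639/8897904 - 3902 = -34721562047/8897904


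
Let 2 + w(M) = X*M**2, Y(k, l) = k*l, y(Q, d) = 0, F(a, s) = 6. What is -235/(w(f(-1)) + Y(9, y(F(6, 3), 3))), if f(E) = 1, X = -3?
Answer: 47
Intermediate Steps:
w(M) = -2 - 3*M**2
-235/(w(f(-1)) + Y(9, y(F(6, 3), 3))) = -235/((-2 - 3*1**2) + 9*0) = -235/((-2 - 3*1) + 0) = -235/((-2 - 3) + 0) = -235/(-5 + 0) = -235/(-5) = -1/5*(-235) = 47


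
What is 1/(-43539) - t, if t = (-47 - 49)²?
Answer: -401255425/43539 ≈ -9216.0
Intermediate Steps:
t = 9216 (t = (-96)² = 9216)
1/(-43539) - t = 1/(-43539) - 1*9216 = -1/43539 - 9216 = -401255425/43539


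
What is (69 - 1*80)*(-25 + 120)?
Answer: -1045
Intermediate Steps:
(69 - 1*80)*(-25 + 120) = (69 - 80)*95 = -11*95 = -1045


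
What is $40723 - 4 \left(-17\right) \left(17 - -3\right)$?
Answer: $42083$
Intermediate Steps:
$40723 - 4 \left(-17\right) \left(17 - -3\right) = 40723 - - 68 \left(17 + 3\right) = 40723 - \left(-68\right) 20 = 40723 - -1360 = 40723 + 1360 = 42083$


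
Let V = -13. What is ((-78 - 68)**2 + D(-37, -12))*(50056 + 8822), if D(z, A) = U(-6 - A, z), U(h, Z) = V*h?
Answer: 1250450964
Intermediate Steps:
U(h, Z) = -13*h
D(z, A) = 78 + 13*A (D(z, A) = -13*(-6 - A) = 78 + 13*A)
((-78 - 68)**2 + D(-37, -12))*(50056 + 8822) = ((-78 - 68)**2 + (78 + 13*(-12)))*(50056 + 8822) = ((-146)**2 + (78 - 156))*58878 = (21316 - 78)*58878 = 21238*58878 = 1250450964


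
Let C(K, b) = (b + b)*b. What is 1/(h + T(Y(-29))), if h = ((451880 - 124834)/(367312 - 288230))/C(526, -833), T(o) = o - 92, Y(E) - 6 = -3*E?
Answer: 3227889994/3227899613 ≈ 1.0000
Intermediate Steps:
C(K, b) = 2*b**2 (C(K, b) = (2*b)*b = 2*b**2)
Y(E) = 6 - 3*E
T(o) = -92 + o
h = 9619/3227889994 (h = ((451880 - 124834)/(367312 - 288230))/((2*(-833)**2)) = (327046/79082)/((2*693889)) = (327046*(1/79082))/1387778 = (163523/39541)*(1/1387778) = 9619/3227889994 ≈ 2.9800e-6)
1/(h + T(Y(-29))) = 1/(9619/3227889994 + (-92 + (6 - 3*(-29)))) = 1/(9619/3227889994 + (-92 + (6 + 87))) = 1/(9619/3227889994 + (-92 + 93)) = 1/(9619/3227889994 + 1) = 1/(3227899613/3227889994) = 3227889994/3227899613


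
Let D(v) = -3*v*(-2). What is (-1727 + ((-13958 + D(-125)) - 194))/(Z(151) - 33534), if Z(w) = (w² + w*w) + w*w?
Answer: -5543/11623 ≈ -0.47690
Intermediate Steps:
D(v) = 6*v
Z(w) = 3*w² (Z(w) = (w² + w²) + w² = 2*w² + w² = 3*w²)
(-1727 + ((-13958 + D(-125)) - 194))/(Z(151) - 33534) = (-1727 + ((-13958 + 6*(-125)) - 194))/(3*151² - 33534) = (-1727 + ((-13958 - 750) - 194))/(3*22801 - 33534) = (-1727 + (-14708 - 194))/(68403 - 33534) = (-1727 - 14902)/34869 = -16629*1/34869 = -5543/11623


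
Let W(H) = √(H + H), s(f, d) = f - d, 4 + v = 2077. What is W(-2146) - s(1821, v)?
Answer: 252 + 2*I*√1073 ≈ 252.0 + 65.513*I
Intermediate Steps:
v = 2073 (v = -4 + 2077 = 2073)
W(H) = √2*√H (W(H) = √(2*H) = √2*√H)
W(-2146) - s(1821, v) = √2*√(-2146) - (1821 - 1*2073) = √2*(I*√2146) - (1821 - 2073) = 2*I*√1073 - 1*(-252) = 2*I*√1073 + 252 = 252 + 2*I*√1073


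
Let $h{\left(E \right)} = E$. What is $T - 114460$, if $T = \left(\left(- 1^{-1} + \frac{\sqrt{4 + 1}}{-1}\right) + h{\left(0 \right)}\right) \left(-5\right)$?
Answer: $-114455 + 5 \sqrt{5} \approx -1.1444 \cdot 10^{5}$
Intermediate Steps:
$T = 5 + 5 \sqrt{5}$ ($T = \left(\left(- 1^{-1} + \frac{\sqrt{4 + 1}}{-1}\right) + 0\right) \left(-5\right) = \left(\left(\left(-1\right) 1 + \sqrt{5} \left(-1\right)\right) + 0\right) \left(-5\right) = \left(\left(-1 - \sqrt{5}\right) + 0\right) \left(-5\right) = \left(-1 - \sqrt{5}\right) \left(-5\right) = 5 + 5 \sqrt{5} \approx 16.18$)
$T - 114460 = \left(5 + 5 \sqrt{5}\right) - 114460 = -114455 + 5 \sqrt{5}$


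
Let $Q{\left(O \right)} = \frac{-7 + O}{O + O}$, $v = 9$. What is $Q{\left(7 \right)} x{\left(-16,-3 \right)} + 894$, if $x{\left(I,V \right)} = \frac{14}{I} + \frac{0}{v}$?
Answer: $894$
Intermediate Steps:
$x{\left(I,V \right)} = \frac{14}{I}$ ($x{\left(I,V \right)} = \frac{14}{I} + \frac{0}{9} = \frac{14}{I} + 0 \cdot \frac{1}{9} = \frac{14}{I} + 0 = \frac{14}{I}$)
$Q{\left(O \right)} = \frac{-7 + O}{2 O}$
$Q{\left(7 \right)} x{\left(-16,-3 \right)} + 894 = \frac{-7 + 7}{2 \cdot 7} \frac{14}{-16} + 894 = \frac{1}{2} \cdot \frac{1}{7} \cdot 0 \cdot 14 \left(- \frac{1}{16}\right) + 894 = 0 \left(- \frac{7}{8}\right) + 894 = 0 + 894 = 894$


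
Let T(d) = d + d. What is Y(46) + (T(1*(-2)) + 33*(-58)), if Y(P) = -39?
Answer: -1957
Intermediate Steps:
T(d) = 2*d
Y(46) + (T(1*(-2)) + 33*(-58)) = -39 + (2*(1*(-2)) + 33*(-58)) = -39 + (2*(-2) - 1914) = -39 + (-4 - 1914) = -39 - 1918 = -1957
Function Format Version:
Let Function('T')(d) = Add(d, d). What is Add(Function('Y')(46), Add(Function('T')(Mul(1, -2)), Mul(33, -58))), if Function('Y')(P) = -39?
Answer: -1957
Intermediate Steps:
Function('T')(d) = Mul(2, d)
Add(Function('Y')(46), Add(Function('T')(Mul(1, -2)), Mul(33, -58))) = Add(-39, Add(Mul(2, Mul(1, -2)), Mul(33, -58))) = Add(-39, Add(Mul(2, -2), -1914)) = Add(-39, Add(-4, -1914)) = Add(-39, -1918) = -1957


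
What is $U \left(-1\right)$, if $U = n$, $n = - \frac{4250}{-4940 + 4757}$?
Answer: $- \frac{4250}{183} \approx -23.224$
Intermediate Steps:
$n = \frac{4250}{183}$ ($n = - \frac{4250}{-183} = \left(-4250\right) \left(- \frac{1}{183}\right) = \frac{4250}{183} \approx 23.224$)
$U = \frac{4250}{183} \approx 23.224$
$U \left(-1\right) = \frac{4250}{183} \left(-1\right) = - \frac{4250}{183}$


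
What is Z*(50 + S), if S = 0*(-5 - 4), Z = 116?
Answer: 5800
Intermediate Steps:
S = 0 (S = 0*(-9) = 0)
Z*(50 + S) = 116*(50 + 0) = 116*50 = 5800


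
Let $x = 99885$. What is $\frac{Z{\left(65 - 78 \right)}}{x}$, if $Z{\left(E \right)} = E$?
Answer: $- \frac{13}{99885} \approx -0.00013015$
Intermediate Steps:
$\frac{Z{\left(65 - 78 \right)}}{x} = \frac{65 - 78}{99885} = \left(65 - 78\right) \frac{1}{99885} = \left(-13\right) \frac{1}{99885} = - \frac{13}{99885}$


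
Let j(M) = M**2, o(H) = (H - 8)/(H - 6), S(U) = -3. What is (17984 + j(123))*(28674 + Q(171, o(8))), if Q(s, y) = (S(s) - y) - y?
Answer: 949382823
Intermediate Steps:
o(H) = (-8 + H)/(-6 + H)
Q(s, y) = -3 - 2*y (Q(s, y) = (-3 - y) - y = -3 - 2*y)
(17984 + j(123))*(28674 + Q(171, o(8))) = (17984 + 123**2)*(28674 + (-3 - 2*(-8 + 8)/(-6 + 8))) = (17984 + 15129)*(28674 + (-3 - 2*0/2)) = 33113*(28674 + (-3 - 0)) = 33113*(28674 + (-3 - 2*0)) = 33113*(28674 + (-3 + 0)) = 33113*(28674 - 3) = 33113*28671 = 949382823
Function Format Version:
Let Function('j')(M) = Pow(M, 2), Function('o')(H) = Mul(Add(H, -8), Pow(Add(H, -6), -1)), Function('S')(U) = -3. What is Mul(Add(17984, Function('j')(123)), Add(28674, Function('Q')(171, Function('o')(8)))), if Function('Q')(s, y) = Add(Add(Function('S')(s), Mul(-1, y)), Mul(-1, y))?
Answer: 949382823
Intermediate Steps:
Function('o')(H) = Mul(Pow(Add(-6, H), -1), Add(-8, H)) (Function('o')(H) = Mul(Add(-8, H), Pow(Add(-6, H), -1)) = Mul(Pow(Add(-6, H), -1), Add(-8, H)))
Function('Q')(s, y) = Add(-3, Mul(-2, y)) (Function('Q')(s, y) = Add(Add(-3, Mul(-1, y)), Mul(-1, y)) = Add(-3, Mul(-2, y)))
Mul(Add(17984, Function('j')(123)), Add(28674, Function('Q')(171, Function('o')(8)))) = Mul(Add(17984, Pow(123, 2)), Add(28674, Add(-3, Mul(-2, Mul(Pow(Add(-6, 8), -1), Add(-8, 8)))))) = Mul(Add(17984, 15129), Add(28674, Add(-3, Mul(-2, Mul(Pow(2, -1), 0))))) = Mul(33113, Add(28674, Add(-3, Mul(-2, Mul(Rational(1, 2), 0))))) = Mul(33113, Add(28674, Add(-3, Mul(-2, 0)))) = Mul(33113, Add(28674, Add(-3, 0))) = Mul(33113, Add(28674, -3)) = Mul(33113, 28671) = 949382823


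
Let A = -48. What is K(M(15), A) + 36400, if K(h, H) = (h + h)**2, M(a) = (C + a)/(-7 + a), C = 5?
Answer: 36425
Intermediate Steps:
M(a) = (5 + a)/(-7 + a)
K(h, H) = 4*h**2 (K(h, H) = (2*h)**2 = 4*h**2)
K(M(15), A) + 36400 = 4*((5 + 15)/(-7 + 15))**2 + 36400 = 4*(20/8)**2 + 36400 = 4*((1/8)*20)**2 + 36400 = 4*(5/2)**2 + 36400 = 4*(25/4) + 36400 = 25 + 36400 = 36425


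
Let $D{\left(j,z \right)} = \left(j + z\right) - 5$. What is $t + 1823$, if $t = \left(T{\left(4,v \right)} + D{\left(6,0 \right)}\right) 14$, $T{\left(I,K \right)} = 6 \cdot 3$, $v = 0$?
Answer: $2089$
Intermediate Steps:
$T{\left(I,K \right)} = 18$
$D{\left(j,z \right)} = -5 + j + z$
$t = 266$ ($t = \left(18 + \left(-5 + 6 + 0\right)\right) 14 = \left(18 + 1\right) 14 = 19 \cdot 14 = 266$)
$t + 1823 = 266 + 1823 = 2089$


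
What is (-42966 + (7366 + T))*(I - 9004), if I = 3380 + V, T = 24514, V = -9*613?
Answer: 123509126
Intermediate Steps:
V = -5517
I = -2137 (I = 3380 - 5517 = -2137)
(-42966 + (7366 + T))*(I - 9004) = (-42966 + (7366 + 24514))*(-2137 - 9004) = (-42966 + 31880)*(-11141) = -11086*(-11141) = 123509126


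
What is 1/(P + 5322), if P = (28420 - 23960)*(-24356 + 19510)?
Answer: -1/21607838 ≈ -4.6280e-8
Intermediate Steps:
P = -21613160 (P = 4460*(-4846) = -21613160)
1/(P + 5322) = 1/(-21613160 + 5322) = 1/(-21607838) = -1/21607838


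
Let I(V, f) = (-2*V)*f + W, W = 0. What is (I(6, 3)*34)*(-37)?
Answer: 45288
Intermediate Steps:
I(V, f) = -2*V*f (I(V, f) = (-2*V)*f + 0 = -2*V*f + 0 = -2*V*f)
(I(6, 3)*34)*(-37) = (-2*6*3*34)*(-37) = -36*34*(-37) = -1224*(-37) = 45288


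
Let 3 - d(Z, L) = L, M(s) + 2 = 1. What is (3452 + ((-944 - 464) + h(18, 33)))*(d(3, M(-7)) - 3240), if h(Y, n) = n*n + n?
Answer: -10245176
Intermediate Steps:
M(s) = -1 (M(s) = -2 + 1 = -1)
h(Y, n) = n + n² (h(Y, n) = n² + n = n + n²)
d(Z, L) = 3 - L
(3452 + ((-944 - 464) + h(18, 33)))*(d(3, M(-7)) - 3240) = (3452 + ((-944 - 464) + 33*(1 + 33)))*((3 - 1*(-1)) - 3240) = (3452 + (-1408 + 33*34))*((3 + 1) - 3240) = (3452 + (-1408 + 1122))*(4 - 3240) = (3452 - 286)*(-3236) = 3166*(-3236) = -10245176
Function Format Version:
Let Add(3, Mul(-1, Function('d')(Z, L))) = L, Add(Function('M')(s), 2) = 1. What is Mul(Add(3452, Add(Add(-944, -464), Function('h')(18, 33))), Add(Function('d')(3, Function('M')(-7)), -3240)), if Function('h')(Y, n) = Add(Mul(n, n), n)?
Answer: -10245176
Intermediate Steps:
Function('M')(s) = -1 (Function('M')(s) = Add(-2, 1) = -1)
Function('h')(Y, n) = Add(n, Pow(n, 2)) (Function('h')(Y, n) = Add(Pow(n, 2), n) = Add(n, Pow(n, 2)))
Function('d')(Z, L) = Add(3, Mul(-1, L))
Mul(Add(3452, Add(Add(-944, -464), Function('h')(18, 33))), Add(Function('d')(3, Function('M')(-7)), -3240)) = Mul(Add(3452, Add(Add(-944, -464), Mul(33, Add(1, 33)))), Add(Add(3, Mul(-1, -1)), -3240)) = Mul(Add(3452, Add(-1408, Mul(33, 34))), Add(Add(3, 1), -3240)) = Mul(Add(3452, Add(-1408, 1122)), Add(4, -3240)) = Mul(Add(3452, -286), -3236) = Mul(3166, -3236) = -10245176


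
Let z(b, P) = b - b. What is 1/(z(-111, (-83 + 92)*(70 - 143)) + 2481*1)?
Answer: 1/2481 ≈ 0.00040306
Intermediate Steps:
z(b, P) = 0
1/(z(-111, (-83 + 92)*(70 - 143)) + 2481*1) = 1/(0 + 2481*1) = 1/(0 + 2481) = 1/2481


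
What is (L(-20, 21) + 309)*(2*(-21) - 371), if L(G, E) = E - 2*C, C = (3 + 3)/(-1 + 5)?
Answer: -135051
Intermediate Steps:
C = 3/2 (C = 6/4 = 6*(¼) = 3/2 ≈ 1.5000)
L(G, E) = -3 + E (L(G, E) = E - 2*3/2 = E - 3 = -3 + E)
(L(-20, 21) + 309)*(2*(-21) - 371) = ((-3 + 21) + 309)*(2*(-21) - 371) = (18 + 309)*(-42 - 371) = 327*(-413) = -135051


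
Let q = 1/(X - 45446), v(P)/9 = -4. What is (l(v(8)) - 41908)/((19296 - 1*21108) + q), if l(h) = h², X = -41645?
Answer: 321539972/14346263 ≈ 22.413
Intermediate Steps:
v(P) = -36 (v(P) = 9*(-4) = -36)
q = -1/87091 (q = 1/(-41645 - 45446) = 1/(-87091) = -1/87091 ≈ -1.1482e-5)
(l(v(8)) - 41908)/((19296 - 1*21108) + q) = ((-36)² - 41908)/((19296 - 1*21108) - 1/87091) = (1296 - 41908)/((19296 - 21108) - 1/87091) = -40612/(-1812 - 1/87091) = -40612/(-157808893/87091) = -40612*(-87091/157808893) = 321539972/14346263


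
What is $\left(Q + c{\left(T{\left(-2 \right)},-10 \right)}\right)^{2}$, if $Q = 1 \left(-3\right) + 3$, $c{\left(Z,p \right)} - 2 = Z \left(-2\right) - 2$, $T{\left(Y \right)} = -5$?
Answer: $100$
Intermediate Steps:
$c{\left(Z,p \right)} = - 2 Z$ ($c{\left(Z,p \right)} = 2 + \left(Z \left(-2\right) - 2\right) = 2 - \left(2 + 2 Z\right) = - 2 Z$)
$Q = 0$ ($Q = -3 + 3 = 0$)
$\left(Q + c{\left(T{\left(-2 \right)},-10 \right)}\right)^{2} = \left(0 - -10\right)^{2} = \left(0 + 10\right)^{2} = 10^{2} = 100$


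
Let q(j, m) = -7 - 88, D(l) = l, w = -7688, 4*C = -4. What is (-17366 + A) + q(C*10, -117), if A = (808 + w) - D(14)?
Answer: -24355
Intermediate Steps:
C = -1 (C = (¼)*(-4) = -1)
q(j, m) = -95
A = -6894 (A = (808 - 7688) - 1*14 = -6880 - 14 = -6894)
(-17366 + A) + q(C*10, -117) = (-17366 - 6894) - 95 = -24260 - 95 = -24355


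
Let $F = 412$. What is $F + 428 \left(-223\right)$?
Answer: $-95032$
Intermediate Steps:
$F + 428 \left(-223\right) = 412 + 428 \left(-223\right) = 412 - 95444 = -95032$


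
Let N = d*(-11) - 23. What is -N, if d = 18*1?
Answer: 221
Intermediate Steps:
d = 18
N = -221 (N = 18*(-11) - 23 = -198 - 23 = -221)
-N = -1*(-221) = 221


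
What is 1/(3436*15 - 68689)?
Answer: -1/17149 ≈ -5.8312e-5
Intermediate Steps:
1/(3436*15 - 68689) = 1/(51540 - 68689) = 1/(-17149) = -1/17149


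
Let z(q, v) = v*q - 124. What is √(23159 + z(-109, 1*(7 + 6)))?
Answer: 3*√2402 ≈ 147.03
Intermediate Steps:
z(q, v) = -124 + q*v (z(q, v) = q*v - 124 = -124 + q*v)
√(23159 + z(-109, 1*(7 + 6))) = √(23159 + (-124 - 109*(7 + 6))) = √(23159 + (-124 - 109*13)) = √(23159 + (-124 - 1417)) = √(23159 - 1541) = √21618 = 3*√2402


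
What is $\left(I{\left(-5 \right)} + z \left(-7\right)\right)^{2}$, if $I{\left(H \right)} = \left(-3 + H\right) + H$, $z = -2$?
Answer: $1$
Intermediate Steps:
$I{\left(H \right)} = -3 + 2 H$
$\left(I{\left(-5 \right)} + z \left(-7\right)\right)^{2} = \left(\left(-3 + 2 \left(-5\right)\right) - -14\right)^{2} = \left(\left(-3 - 10\right) + 14\right)^{2} = \left(-13 + 14\right)^{2} = 1^{2} = 1$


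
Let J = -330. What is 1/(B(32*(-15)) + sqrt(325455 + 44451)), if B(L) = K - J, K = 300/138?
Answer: -87860/68655337 + 529*sqrt(369906)/137310674 ≈ 0.0010634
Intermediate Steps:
K = 50/23 (K = 300*(1/138) = 50/23 ≈ 2.1739)
B(L) = 7640/23 (B(L) = 50/23 - 1*(-330) = 50/23 + 330 = 7640/23)
1/(B(32*(-15)) + sqrt(325455 + 44451)) = 1/(7640/23 + sqrt(325455 + 44451)) = 1/(7640/23 + sqrt(369906))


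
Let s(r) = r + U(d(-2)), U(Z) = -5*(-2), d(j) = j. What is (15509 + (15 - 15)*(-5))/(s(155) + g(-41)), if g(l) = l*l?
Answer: 1193/142 ≈ 8.4014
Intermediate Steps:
g(l) = l²
U(Z) = 10
s(r) = 10 + r (s(r) = r + 10 = 10 + r)
(15509 + (15 - 15)*(-5))/(s(155) + g(-41)) = (15509 + (15 - 15)*(-5))/((10 + 155) + (-41)²) = (15509 + 0*(-5))/(165 + 1681) = (15509 + 0)/1846 = 15509*(1/1846) = 1193/142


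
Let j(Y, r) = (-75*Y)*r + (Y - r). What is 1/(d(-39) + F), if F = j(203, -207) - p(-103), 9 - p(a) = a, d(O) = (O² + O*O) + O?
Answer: 1/3154876 ≈ 3.1697e-7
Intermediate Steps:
d(O) = O + 2*O² (d(O) = (O² + O²) + O = 2*O² + O = O + 2*O²)
j(Y, r) = Y - r - 75*Y*r (j(Y, r) = -75*Y*r + (Y - r) = Y - r - 75*Y*r)
p(a) = 9 - a
F = 3151873 (F = (203 - 1*(-207) - 75*203*(-207)) - (9 - 1*(-103)) = (203 + 207 + 3151575) - (9 + 103) = 3151985 - 1*112 = 3151985 - 112 = 3151873)
1/(d(-39) + F) = 1/(-39*(1 + 2*(-39)) + 3151873) = 1/(-39*(1 - 78) + 3151873) = 1/(-39*(-77) + 3151873) = 1/(3003 + 3151873) = 1/3154876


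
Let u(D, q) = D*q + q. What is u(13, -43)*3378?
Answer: -2033556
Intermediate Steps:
u(D, q) = q + D*q
u(13, -43)*3378 = -43*(1 + 13)*3378 = -43*14*3378 = -602*3378 = -2033556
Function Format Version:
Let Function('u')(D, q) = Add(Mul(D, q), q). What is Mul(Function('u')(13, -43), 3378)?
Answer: -2033556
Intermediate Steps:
Function('u')(D, q) = Add(q, Mul(D, q))
Mul(Function('u')(13, -43), 3378) = Mul(Mul(-43, Add(1, 13)), 3378) = Mul(Mul(-43, 14), 3378) = Mul(-602, 3378) = -2033556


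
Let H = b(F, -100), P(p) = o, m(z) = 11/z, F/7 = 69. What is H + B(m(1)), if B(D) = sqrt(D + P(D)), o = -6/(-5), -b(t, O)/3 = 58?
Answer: -174 + sqrt(305)/5 ≈ -170.51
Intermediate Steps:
F = 483 (F = 7*69 = 483)
b(t, O) = -174 (b(t, O) = -3*58 = -174)
o = 6/5 (o = -6*(-1/5) = 6/5 ≈ 1.2000)
P(p) = 6/5
B(D) = sqrt(6/5 + D) (B(D) = sqrt(D + 6/5) = sqrt(6/5 + D))
H = -174
H + B(m(1)) = -174 + sqrt(30 + 25*(11/1))/5 = -174 + sqrt(30 + 25*(11*1))/5 = -174 + sqrt(30 + 25*11)/5 = -174 + sqrt(30 + 275)/5 = -174 + sqrt(305)/5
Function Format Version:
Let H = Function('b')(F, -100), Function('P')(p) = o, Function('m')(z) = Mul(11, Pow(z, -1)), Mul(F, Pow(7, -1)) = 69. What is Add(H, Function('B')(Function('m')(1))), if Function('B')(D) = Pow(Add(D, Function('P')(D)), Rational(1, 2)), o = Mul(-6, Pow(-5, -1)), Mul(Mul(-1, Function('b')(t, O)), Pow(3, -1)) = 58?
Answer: Add(-174, Mul(Rational(1, 5), Pow(305, Rational(1, 2)))) ≈ -170.51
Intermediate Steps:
F = 483 (F = Mul(7, 69) = 483)
Function('b')(t, O) = -174 (Function('b')(t, O) = Mul(-3, 58) = -174)
o = Rational(6, 5) (o = Mul(-6, Rational(-1, 5)) = Rational(6, 5) ≈ 1.2000)
Function('P')(p) = Rational(6, 5)
Function('B')(D) = Pow(Add(Rational(6, 5), D), Rational(1, 2)) (Function('B')(D) = Pow(Add(D, Rational(6, 5)), Rational(1, 2)) = Pow(Add(Rational(6, 5), D), Rational(1, 2)))
H = -174
Add(H, Function('B')(Function('m')(1))) = Add(-174, Mul(Rational(1, 5), Pow(Add(30, Mul(25, Mul(11, Pow(1, -1)))), Rational(1, 2)))) = Add(-174, Mul(Rational(1, 5), Pow(Add(30, Mul(25, Mul(11, 1))), Rational(1, 2)))) = Add(-174, Mul(Rational(1, 5), Pow(Add(30, Mul(25, 11)), Rational(1, 2)))) = Add(-174, Mul(Rational(1, 5), Pow(Add(30, 275), Rational(1, 2)))) = Add(-174, Mul(Rational(1, 5), Pow(305, Rational(1, 2))))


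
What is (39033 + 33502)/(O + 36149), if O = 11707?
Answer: 72535/47856 ≈ 1.5157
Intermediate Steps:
(39033 + 33502)/(O + 36149) = (39033 + 33502)/(11707 + 36149) = 72535/47856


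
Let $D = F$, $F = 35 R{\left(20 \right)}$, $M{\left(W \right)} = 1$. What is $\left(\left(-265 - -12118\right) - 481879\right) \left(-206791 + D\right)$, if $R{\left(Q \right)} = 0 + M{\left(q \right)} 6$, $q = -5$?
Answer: $97098441106$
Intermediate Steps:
$R{\left(Q \right)} = 6$ ($R{\left(Q \right)} = 0 + 1 \cdot 6 = 0 + 6 = 6$)
$F = 210$ ($F = 35 \cdot 6 = 210$)
$D = 210$
$\left(\left(-265 - -12118\right) - 481879\right) \left(-206791 + D\right) = \left(\left(-265 - -12118\right) - 481879\right) \left(-206791 + 210\right) = \left(\left(-265 + 12118\right) - 481879\right) \left(-206581\right) = \left(11853 - 481879\right) \left(-206581\right) = \left(-470026\right) \left(-206581\right) = 97098441106$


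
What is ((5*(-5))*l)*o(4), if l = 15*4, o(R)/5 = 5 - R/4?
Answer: -30000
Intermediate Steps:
o(R) = 25 - 5*R/4 (o(R) = 5*(5 - R/4) = 25 - 5*R/4)
l = 60
((5*(-5))*l)*o(4) = ((5*(-5))*60)*(25 - 5/4*4) = (-25*60)*(25 - 5) = -1500*20 = -30000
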